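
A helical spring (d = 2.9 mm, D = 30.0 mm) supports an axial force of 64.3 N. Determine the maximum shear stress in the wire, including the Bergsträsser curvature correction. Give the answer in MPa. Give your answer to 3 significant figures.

228 MPa

Spring index C = D/d = 30.0/2.9 = 10.3448
K_B = (4C+2)/(4C−3) = 43.379/38.379 = 1.1303
τ₀ = 8FD/(πd³) = 8·64.3·30.0/(π·2.9³) = 15432/76.62 = 201.41 MPa
τ_max = K·τ₀ = 1.1303 × 201.41 = 227.65 MPa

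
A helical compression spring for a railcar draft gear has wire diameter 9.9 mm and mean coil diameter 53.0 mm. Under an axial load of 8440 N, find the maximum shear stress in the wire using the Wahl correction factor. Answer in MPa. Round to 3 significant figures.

Spring index C = D/d = 53.0/9.9 = 5.3535
K_W = (4C−1)/(4C−4) + 0.615/C = 20.414/17.414 + 0.1149 = 1.2872
τ₀ = 8FD/(πd³) = 8·8440·53.0/(π·9.9³) = 3.57856e+06/3048.3 = 1174 MPa
τ_max = K·τ₀ = 1.2872 × 1174 = 1511.1 MPa

1510 MPa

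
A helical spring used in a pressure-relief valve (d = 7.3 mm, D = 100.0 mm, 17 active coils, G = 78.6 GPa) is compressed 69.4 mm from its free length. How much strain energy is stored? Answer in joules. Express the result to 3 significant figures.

k = Gd⁴/(8D³N_a) = (78.6×10³)(7.3⁴)/(8·100.0³·17) = 1.6413 N/mm
U = ½kδ² = 0.5 × 1.6413 × 69.4² = 3952.4 N·mm = 3.9524 J

3.95 J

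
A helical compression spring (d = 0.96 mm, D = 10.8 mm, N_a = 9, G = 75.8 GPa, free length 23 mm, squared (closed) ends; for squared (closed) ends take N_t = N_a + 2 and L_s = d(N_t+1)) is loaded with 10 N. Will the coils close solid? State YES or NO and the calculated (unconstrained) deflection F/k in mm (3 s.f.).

k = Gd⁴/(8D³N_a) = (75.8×10³)(0.96⁴)/(8·10.8³·9) = 0.70982 N/mm
N_t = 11; L_s = 0.96·12 = 11.52 mm; δ_solid = L₀ − L_s = 23 − 11.52 = 11.48 mm
δ = F/k = 10/0.70982 = 14.088 mm
δ ≥ δ_solid → spring goes solid

YES, δ = 14.1 mm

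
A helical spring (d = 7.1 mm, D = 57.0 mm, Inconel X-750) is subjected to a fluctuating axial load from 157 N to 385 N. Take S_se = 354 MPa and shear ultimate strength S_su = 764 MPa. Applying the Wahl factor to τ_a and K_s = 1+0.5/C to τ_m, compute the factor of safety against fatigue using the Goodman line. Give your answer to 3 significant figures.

3.25

C = D/d = 57.0/7.1 = 8.0282; K_W = (4C−1)/(4C−4)+0.615/C = 1.1833; K_s = 1+0.5/C = 1.0623
F_a = (F_max−F_min)/2 = 114 N; F_m = (F_max+F_min)/2 = 271 N
τ_a = K_W·8F_aD/(πd³) = 1.1833 × 46.232 = 54.707 MPa
τ_m = K_s·8F_mD/(πd³) = 1.0623 × 109.9 = 116.75 MPa
Goodman: 1/n_f = τ_a/S_se + τ_m/S_su = 54.707/354 + 116.75/764 = 0.15454 + 0.15281 = 0.30735
n_f = 1/0.30735 = 3.254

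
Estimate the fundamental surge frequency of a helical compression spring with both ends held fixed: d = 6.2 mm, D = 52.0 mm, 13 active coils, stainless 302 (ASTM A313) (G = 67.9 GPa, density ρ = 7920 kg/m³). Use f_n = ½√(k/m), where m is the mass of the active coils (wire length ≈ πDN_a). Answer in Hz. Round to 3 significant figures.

k = Gd⁴/(8D³N_a) = (67.9×10³)(6.2⁴)/(8·52.0³·13) = 6.8611 N/mm = 6861.1 N/m
Wire length L = πDN_a = π·52.0·13 = 2123.7 mm
m = ρ·(πd²/4)·L = 7920 × 30.191×10⁻⁶ m² × 2.1237 m = 0.5078 kg
f_n = ½√(k/m) = 0.5·√(6861.1/0.5078) = 0.5·√(13511) = 58.119 Hz

58.1 Hz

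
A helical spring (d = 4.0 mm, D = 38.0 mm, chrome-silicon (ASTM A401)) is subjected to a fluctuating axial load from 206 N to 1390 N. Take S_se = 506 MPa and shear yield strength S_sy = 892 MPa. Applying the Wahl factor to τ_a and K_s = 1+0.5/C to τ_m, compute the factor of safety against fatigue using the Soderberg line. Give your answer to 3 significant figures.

0.289

C = D/d = 38.0/4.0 = 9.5000; K_W = (4C−1)/(4C−4)+0.615/C = 1.1530; K_s = 1+0.5/C = 1.0526
F_a = (F_max−F_min)/2 = 592 N; F_m = (F_max+F_min)/2 = 798 N
τ_a = K_W·8F_aD/(πd³) = 1.1530 × 895.09 = 1032 MPa
τ_m = K_s·8F_mD/(πd³) = 1.0526 × 1206.6 = 1270.1 MPa
Soderberg: 1/n_f = τ_a/S_se + τ_m/S_sy = 1032/506 + 1270.1/892 = 2.03955 + 1.42383 = 3.4634
n_f = 1/3.4634 = 0.2887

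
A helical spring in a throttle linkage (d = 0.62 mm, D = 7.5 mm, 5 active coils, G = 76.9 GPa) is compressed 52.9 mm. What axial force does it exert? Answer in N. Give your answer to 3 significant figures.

k = Gd⁴/(8D³N_a) = (76.9×10³)(0.62⁴)/(8·7.5³·5) = 0.67336 N/mm
F = k·δ = 0.67336 × 52.9 = 35.621 N

35.6 N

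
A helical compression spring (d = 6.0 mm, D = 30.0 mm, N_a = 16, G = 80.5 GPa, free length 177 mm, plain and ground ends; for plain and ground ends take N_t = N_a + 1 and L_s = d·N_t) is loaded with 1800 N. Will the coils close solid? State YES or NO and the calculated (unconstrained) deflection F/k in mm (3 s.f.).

NO, δ = 59.6 mm

k = Gd⁴/(8D³N_a) = (80.5×10³)(6.0⁴)/(8·30.0³·16) = 30.188 N/mm
N_t = 17; L_s = 6.0·17 = 102 mm; δ_solid = L₀ − L_s = 177 − 102 = 75 mm
δ = F/k = 1800/30.188 = 59.627 mm
δ < δ_solid → spring does not go solid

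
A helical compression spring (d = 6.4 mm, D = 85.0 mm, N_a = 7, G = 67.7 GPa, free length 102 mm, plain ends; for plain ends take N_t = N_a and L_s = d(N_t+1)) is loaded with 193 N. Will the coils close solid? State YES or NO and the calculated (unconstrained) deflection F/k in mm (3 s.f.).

k = Gd⁴/(8D³N_a) = (67.7×10³)(6.4⁴)/(8·85.0³·7) = 3.3027 N/mm
N_t = 7; L_s = 6.4·8 = 51.2 mm; δ_solid = L₀ − L_s = 102 − 51.2 = 50.8 mm
δ = F/k = 193/3.3027 = 58.438 mm
δ ≥ δ_solid → spring goes solid

YES, δ = 58.4 mm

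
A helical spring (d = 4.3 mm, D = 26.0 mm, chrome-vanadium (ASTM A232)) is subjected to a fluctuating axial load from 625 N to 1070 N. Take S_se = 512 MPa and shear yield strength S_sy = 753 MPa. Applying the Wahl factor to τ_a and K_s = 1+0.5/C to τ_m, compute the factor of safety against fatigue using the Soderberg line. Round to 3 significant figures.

C = D/d = 26.0/4.3 = 6.0465; K_W = (4C−1)/(4C−4)+0.615/C = 1.2503; K_s = 1+0.5/C = 1.0827
F_a = (F_max−F_min)/2 = 222.5 N; F_m = (F_max+F_min)/2 = 847.5 N
τ_a = K_W·8F_aD/(πd³) = 1.2503 × 185.28 = 231.67 MPa
τ_m = K_s·8F_mD/(πd³) = 1.0827 × 705.74 = 764.1 MPa
Soderberg: 1/n_f = τ_a/S_se + τ_m/S_sy = 231.67/512 + 764.1/753 = 0.45247 + 1.01475 = 1.4672
n_f = 1/1.4672 = 0.6816

0.682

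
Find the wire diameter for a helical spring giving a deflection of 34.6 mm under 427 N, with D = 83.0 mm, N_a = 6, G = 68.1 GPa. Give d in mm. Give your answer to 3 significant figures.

8.40 mm

Required rate k = F/δ = 427/34.6 = 12.341 N/mm
d = (8D³N_a·k / G)^(1/4) = (8·83.0³·6·12.341 / (68.1×10³))^0.25
  = (4973.7)^0.25 = 8.3979 mm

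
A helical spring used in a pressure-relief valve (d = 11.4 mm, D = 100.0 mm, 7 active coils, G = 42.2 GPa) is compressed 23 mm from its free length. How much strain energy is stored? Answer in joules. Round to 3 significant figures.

k = Gd⁴/(8D³N_a) = (42.2×10³)(11.4⁴)/(8·100.0³·7) = 12.728 N/mm
U = ½kδ² = 0.5 × 12.728 × 23² = 3366.4 N·mm = 3.3664 J

3.37 J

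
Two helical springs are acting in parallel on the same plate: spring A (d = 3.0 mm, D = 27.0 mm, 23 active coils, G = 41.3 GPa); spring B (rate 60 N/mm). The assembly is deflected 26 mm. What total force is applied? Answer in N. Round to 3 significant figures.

1580 N

k_A = Gd⁴/(8D³N_a) = (41.3×10³)(3.0⁴)/(8·27.0³·23) = 0.92369 N/mm
Parallel: k_eq = 0.92369 + 60 = 60.924 N/mm
F = k_eq·δ = 60.924·26 = 1584 N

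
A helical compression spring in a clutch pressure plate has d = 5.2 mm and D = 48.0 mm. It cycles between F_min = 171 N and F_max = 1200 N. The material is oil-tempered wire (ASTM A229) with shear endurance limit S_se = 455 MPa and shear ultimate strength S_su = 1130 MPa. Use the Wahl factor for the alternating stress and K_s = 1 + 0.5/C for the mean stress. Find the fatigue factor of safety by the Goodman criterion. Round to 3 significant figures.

C = D/d = 48.0/5.2 = 9.2308; K_W = (4C−1)/(4C−4)+0.615/C = 1.1577; K_s = 1+0.5/C = 1.0542
F_a = (F_max−F_min)/2 = 514.5 N; F_m = (F_max+F_min)/2 = 685.5 N
τ_a = K_W·8F_aD/(πd³) = 1.1577 × 447.26 = 517.81 MPa
τ_m = K_s·8F_mD/(πd³) = 1.0542 × 595.91 = 628.19 MPa
Goodman: 1/n_f = τ_a/S_se + τ_m/S_su = 517.81/455 + 628.19/1130 = 1.13804 + 0.55592 = 1.694
n_f = 1/1.694 = 0.5903

0.590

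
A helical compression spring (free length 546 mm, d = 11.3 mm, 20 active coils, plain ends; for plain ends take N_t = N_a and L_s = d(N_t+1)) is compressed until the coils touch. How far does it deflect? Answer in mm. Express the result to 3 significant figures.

N_t = 20; L_s = 11.3·21 = 237.3 mm
δ_solid = L₀ − L_s = 546 − 237.3 = 308.7 mm

309 mm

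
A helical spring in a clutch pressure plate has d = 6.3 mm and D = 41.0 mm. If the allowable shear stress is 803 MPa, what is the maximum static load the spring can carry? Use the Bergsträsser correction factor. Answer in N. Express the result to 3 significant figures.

1580 N

C = D/d = 41.0/6.3 = 6.5079
K_B = (4C+2)/(4C−3) = 28.032/23.032 = 1.2171
τ_max = K·8FD/(πd³) → F_max = τ_allow·πd³/(8DK)
F_max = 803·π·6.3³/(8·41.0·1.2171) = 6.3079e+05/399.21 = 1580.1 N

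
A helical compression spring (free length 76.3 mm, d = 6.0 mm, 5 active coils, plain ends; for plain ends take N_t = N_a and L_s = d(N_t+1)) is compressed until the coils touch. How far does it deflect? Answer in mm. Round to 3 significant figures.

40.3 mm

N_t = 5; L_s = 6.0·6 = 36 mm
δ_solid = L₀ − L_s = 76.3 − 36 = 40.3 mm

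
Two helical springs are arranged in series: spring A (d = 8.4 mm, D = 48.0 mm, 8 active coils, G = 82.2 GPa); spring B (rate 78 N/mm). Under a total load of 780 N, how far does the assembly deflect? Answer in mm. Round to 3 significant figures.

k_A = Gd⁴/(8D³N_a) = (82.2×10³)(8.4⁴)/(8·48.0³·8) = 57.821 N/mm
Series: 1/k_eq = 1/57.821 + 1/78 = 0.030115; k_eq = 33.206 N/mm
δ = F/k_eq = 780/33.206 = 23.49 mm

23.5 mm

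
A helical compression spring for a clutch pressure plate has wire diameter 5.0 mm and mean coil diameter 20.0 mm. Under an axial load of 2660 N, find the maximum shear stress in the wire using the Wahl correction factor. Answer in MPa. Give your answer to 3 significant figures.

Spring index C = D/d = 20.0/5.0 = 4.0000
K_W = (4C−1)/(4C−4) + 0.615/C = 15.000/12.000 + 0.1537 = 1.4038
τ₀ = 8FD/(πd³) = 8·2660·20.0/(π·5.0³) = 425600/392.7 = 1083.8 MPa
τ_max = K·τ₀ = 1.4038 × 1083.8 = 1521.4 MPa

1520 MPa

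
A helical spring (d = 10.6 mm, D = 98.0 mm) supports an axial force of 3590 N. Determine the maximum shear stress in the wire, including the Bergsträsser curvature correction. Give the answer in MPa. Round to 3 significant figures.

Spring index C = D/d = 98.0/10.6 = 9.2453
K_B = (4C+2)/(4C−3) = 38.981/33.981 = 1.1471
τ₀ = 8FD/(πd³) = 8·3590·98.0/(π·10.6³) = 2.81456e+06/3741.7 = 752.22 MPa
τ_max = K·τ₀ = 1.1471 × 752.22 = 862.9 MPa

863 MPa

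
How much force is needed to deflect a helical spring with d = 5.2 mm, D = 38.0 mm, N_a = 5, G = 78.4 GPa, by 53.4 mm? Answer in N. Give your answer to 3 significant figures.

k = Gd⁴/(8D³N_a) = (78.4×10³)(5.2⁴)/(8·38.0³·5) = 26.117 N/mm
F = k·δ = 26.117 × 53.4 = 1394.6 N

1390 N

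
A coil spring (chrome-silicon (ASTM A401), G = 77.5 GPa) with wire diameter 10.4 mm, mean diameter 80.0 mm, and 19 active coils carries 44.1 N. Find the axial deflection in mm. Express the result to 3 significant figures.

k = Gd⁴/(8D³N_a) = (77.5×10³)(10.4⁴)/(8·80.0³·19) = 11.65 N/mm
δ = F/k = 44.1 / 11.65 = 3.7854 mm

3.79 mm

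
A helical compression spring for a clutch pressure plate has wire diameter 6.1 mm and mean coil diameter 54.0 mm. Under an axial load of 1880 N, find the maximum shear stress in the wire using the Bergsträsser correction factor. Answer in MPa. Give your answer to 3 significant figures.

Spring index C = D/d = 54.0/6.1 = 8.8525
K_B = (4C+2)/(4C−3) = 37.410/32.410 = 1.1543
τ₀ = 8FD/(πd³) = 8·1880·54.0/(π·6.1³) = 812160/713.08 = 1138.9 MPa
τ_max = K·τ₀ = 1.1543 × 1138.9 = 1314.7 MPa

1310 MPa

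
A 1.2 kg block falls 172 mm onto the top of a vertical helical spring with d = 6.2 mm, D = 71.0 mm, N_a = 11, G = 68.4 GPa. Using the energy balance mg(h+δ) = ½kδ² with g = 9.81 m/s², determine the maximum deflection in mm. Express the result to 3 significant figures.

39.4 mm

k = Gd⁴/(8D³N_a) = (68.4×10³)(6.2⁴)/(8·71.0³·11) = 3.209 N/mm
W = mg = 1.2 × 9.81 = 11.772 N
½kδ² − Wδ − Wh = 0 → δ = (W + √(W² + 2kWh))/k
δ = (11.772 + √(138.58 + 12994.9))/3.209 = (11.772 + 114.6)/3.209 = 39.381 mm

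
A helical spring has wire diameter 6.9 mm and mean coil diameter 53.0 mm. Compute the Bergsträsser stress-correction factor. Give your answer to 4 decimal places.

1.1803

C = D/d = 53.0/6.9 = 7.6812
K_B = (4C+2)/(4C−3) = 32.725/27.725 = 1.1803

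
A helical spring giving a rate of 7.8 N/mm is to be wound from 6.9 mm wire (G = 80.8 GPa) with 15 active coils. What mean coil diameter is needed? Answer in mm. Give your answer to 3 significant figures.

58.1 mm

D = (Gd⁴/(8N_a·k))^(1/3) = (80.8×10³·6.9⁴/(8·15·7.8))^(1/3)
  = (195673)^(1/3) = 58.0556 mm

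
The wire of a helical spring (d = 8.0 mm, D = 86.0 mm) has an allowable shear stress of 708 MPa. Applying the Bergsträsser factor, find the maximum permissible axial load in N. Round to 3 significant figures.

C = D/d = 86.0/8.0 = 10.7500
K_B = (4C+2)/(4C−3) = 45.000/40.000 = 1.1250
τ_max = K·8FD/(πd³) → F_max = τ_allow·πd³/(8DK)
F_max = 708·π·8.0³/(8·86.0·1.1250) = 1.1388e+06/774 = 1471.3 N

1470 N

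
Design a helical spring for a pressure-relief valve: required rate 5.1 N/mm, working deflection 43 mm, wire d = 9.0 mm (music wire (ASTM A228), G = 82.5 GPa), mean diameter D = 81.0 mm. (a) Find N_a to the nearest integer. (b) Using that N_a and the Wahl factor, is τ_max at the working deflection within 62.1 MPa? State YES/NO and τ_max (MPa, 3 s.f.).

(a) 25 coils; (b) NO, τ_max = 72.0 MPa

N_a = Gd⁴/(8D³k) = (82.5×10³)(9.0⁴)/(8·81.0³·5.1) = 24.96 → N_a = 25
Actual rate k = Gd⁴/(8D³·25) = 5.0926 N/mm
Working load F = kδ = 5.0926·43 = 218.98 N
C = 81.0/9.0 = 9.0000; K_W = (4C−1)/(4C−4)+0.615/C = 1.1621
τ_max = K_W·8FD/(πd³) = 1.1621·61.959 = 72.002 MPa
τ_max > 62.1 MPa → exceeds allowable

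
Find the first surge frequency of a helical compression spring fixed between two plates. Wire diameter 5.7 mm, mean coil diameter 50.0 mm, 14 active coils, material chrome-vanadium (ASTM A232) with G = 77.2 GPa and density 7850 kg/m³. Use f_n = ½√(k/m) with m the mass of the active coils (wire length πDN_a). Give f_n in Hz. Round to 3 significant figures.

57.5 Hz

k = Gd⁴/(8D³N_a) = (77.2×10³)(5.7⁴)/(8·50.0³·14) = 5.8209 N/mm = 5820.9 N/m
Wire length L = πDN_a = π·50.0·14 = 2199.1 mm
m = ρ·(πd²/4)·L = 7850 × 25.518×10⁻⁶ m² × 2.1991 m = 0.44051 kg
f_n = ½√(k/m) = 0.5·√(5820.9/0.44051) = 0.5·√(13214) = 57.476 Hz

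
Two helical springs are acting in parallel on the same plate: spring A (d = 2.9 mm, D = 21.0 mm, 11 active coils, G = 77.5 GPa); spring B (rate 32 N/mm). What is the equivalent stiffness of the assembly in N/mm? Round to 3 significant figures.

38.7 N/mm

k_A = Gd⁴/(8D³N_a) = (77.5×10³)(2.9⁴)/(8·21.0³·11) = 6.7259 N/mm
Parallel: k_eq = 6.7259 + 32 = 38.726 N/mm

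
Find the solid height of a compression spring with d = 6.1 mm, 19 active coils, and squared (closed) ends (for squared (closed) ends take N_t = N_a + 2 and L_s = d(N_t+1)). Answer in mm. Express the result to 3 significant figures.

squared (closed) ends: N_t = N_a + 2 = 19 + 2 = 21
L_s = d·(N_t+1) = 6.1 × 22 = 134.2 mm

134 mm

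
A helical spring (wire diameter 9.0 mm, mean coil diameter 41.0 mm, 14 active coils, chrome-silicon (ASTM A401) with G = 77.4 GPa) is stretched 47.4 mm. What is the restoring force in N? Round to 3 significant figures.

k = Gd⁴/(8D³N_a) = (77.4×10³)(9.0⁴)/(8·41.0³·14) = 65.787 N/mm
F = k·δ = 65.787 × 47.4 = 3118.3 N

3120 N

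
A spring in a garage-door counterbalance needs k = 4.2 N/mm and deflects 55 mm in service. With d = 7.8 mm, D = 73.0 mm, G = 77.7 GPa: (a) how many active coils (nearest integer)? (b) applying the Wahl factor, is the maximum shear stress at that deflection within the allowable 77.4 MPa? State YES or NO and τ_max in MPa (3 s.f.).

(a) 22 coils; (b) NO, τ_max = 105 MPa

N_a = Gd⁴/(8D³k) = (77.7×10³)(7.8⁴)/(8·73.0³·4.2) = 22 → N_a = 22
Actual rate k = Gd⁴/(8D³·22) = 4.2007 N/mm
Working load F = kδ = 4.2007·55 = 231.04 N
C = 73.0/7.8 = 9.3590; K_W = (4C−1)/(4C−4)+0.615/C = 1.1554
τ_max = K_W·8FD/(πd³) = 1.1554·90.502 = 104.57 MPa
τ_max > 77.4 MPa → exceeds allowable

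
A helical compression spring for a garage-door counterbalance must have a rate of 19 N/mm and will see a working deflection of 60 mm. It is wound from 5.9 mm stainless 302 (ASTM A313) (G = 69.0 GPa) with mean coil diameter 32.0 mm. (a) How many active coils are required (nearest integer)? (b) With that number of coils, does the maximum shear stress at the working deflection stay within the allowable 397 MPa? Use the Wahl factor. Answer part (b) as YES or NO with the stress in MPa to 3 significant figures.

N_a = Gd⁴/(8D³k) = (69.0×10³)(5.9⁴)/(8·32.0³·19) = 16.79 → N_a = 17
Actual rate k = Gd⁴/(8D³·17) = 18.762 N/mm
Working load F = kδ = 18.762·60 = 1125.7 N
C = 32.0/5.9 = 5.4237; K_W = (4C−1)/(4C−4)+0.615/C = 1.2829
τ_max = K_W·8FD/(πd³) = 1.2829·446.64 = 573 MPa
τ_max > 397 MPa → exceeds allowable

(a) 17 coils; (b) NO, τ_max = 573 MPa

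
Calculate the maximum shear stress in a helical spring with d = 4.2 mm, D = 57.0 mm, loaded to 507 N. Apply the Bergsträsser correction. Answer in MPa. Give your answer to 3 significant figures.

Spring index C = D/d = 57.0/4.2 = 13.5714
K_B = (4C+2)/(4C−3) = 56.286/51.286 = 1.0975
τ₀ = 8FD/(πd³) = 8·507·57.0/(π·4.2³) = 231192/232.75 = 993.29 MPa
τ_max = K·τ₀ = 1.0975 × 993.29 = 1090.1 MPa

1090 MPa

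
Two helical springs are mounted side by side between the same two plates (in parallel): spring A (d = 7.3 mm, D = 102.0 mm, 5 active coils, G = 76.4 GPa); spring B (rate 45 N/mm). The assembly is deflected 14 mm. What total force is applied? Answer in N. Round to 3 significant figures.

702 N

k_A = Gd⁴/(8D³N_a) = (76.4×10³)(7.3⁴)/(8·102.0³·5) = 5.1112 N/mm
Parallel: k_eq = 5.1112 + 45 = 50.111 N/mm
F = k_eq·δ = 50.111·14 = 701.56 N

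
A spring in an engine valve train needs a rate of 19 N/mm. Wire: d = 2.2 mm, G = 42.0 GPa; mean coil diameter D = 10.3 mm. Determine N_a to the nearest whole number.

N_a = Gd⁴/(8D³k) = (42.0×10³ × 2.2⁴)/(8 × 10.3³ × 19)
    = 983875 / 166095 = 5.924 → 6 coils

6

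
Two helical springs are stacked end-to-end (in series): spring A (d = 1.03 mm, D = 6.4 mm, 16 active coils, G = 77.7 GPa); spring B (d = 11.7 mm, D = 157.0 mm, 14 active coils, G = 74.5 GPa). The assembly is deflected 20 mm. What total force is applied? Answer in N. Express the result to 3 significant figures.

k_A = Gd⁴/(8D³N_a) = (77.7×10³)(1.03⁴)/(8·6.4³·16) = 2.6063 N/mm
k_B = Gd⁴/(8D³N_a) = (74.5×10³)(11.7⁴)/(8·157.0³·14) = 3.2209 N/mm
Series: 1/k_eq = 1/2.6063 + 1/3.2209 = 0.69416; k_eq = 1.4406 N/mm
F = k_eq·δ = 1.4406·20 = 28.812 N

28.8 N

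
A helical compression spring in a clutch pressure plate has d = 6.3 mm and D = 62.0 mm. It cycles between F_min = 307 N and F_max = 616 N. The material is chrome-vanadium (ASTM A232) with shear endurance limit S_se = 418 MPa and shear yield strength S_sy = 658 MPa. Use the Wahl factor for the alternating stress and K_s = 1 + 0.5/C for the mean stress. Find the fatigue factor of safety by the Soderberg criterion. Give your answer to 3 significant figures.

1.36

C = D/d = 62.0/6.3 = 9.8413; K_W = (4C−1)/(4C−4)+0.615/C = 1.1473; K_s = 1+0.5/C = 1.0508
F_a = (F_max−F_min)/2 = 154.5 N; F_m = (F_max+F_min)/2 = 461.5 N
τ_a = K_W·8F_aD/(πd³) = 1.1473 × 97.553 = 111.92 MPa
τ_m = K_s·8F_mD/(πd³) = 1.0508 × 291.39 = 306.2 MPa
Soderberg: 1/n_f = τ_a/S_se + τ_m/S_sy = 111.92/418 + 306.2/658 = 0.26776 + 0.46535 = 0.73311
n_f = 1/0.73311 = 1.364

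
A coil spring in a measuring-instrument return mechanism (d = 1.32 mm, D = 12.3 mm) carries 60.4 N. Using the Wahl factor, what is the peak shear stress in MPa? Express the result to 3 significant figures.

Spring index C = D/d = 12.3/1.32 = 9.3182
K_W = (4C−1)/(4C−4) + 0.615/C = 36.273/33.273 + 0.0660 = 1.1562
τ₀ = 8FD/(πd³) = 8·60.4·12.3/(π·1.32³) = 5943.36/7.2256 = 822.55 MPa
τ_max = K·τ₀ = 1.1562 × 822.55 = 951 MPa

951 MPa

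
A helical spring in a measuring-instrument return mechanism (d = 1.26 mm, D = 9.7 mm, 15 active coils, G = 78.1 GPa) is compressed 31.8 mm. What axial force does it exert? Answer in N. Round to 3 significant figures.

k = Gd⁴/(8D³N_a) = (78.1×10³)(1.26⁴)/(8·9.7³·15) = 1.7974 N/mm
F = k·δ = 1.7974 × 31.8 = 57.156 N

57.2 N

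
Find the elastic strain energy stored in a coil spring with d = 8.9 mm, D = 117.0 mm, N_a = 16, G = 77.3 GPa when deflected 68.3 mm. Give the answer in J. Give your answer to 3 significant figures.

5.52 J

k = Gd⁴/(8D³N_a) = (77.3×10³)(8.9⁴)/(8·117.0³·16) = 2.3658 N/mm
U = ½kδ² = 0.5 × 2.3658 × 68.3² = 5518 N·mm = 5.518 J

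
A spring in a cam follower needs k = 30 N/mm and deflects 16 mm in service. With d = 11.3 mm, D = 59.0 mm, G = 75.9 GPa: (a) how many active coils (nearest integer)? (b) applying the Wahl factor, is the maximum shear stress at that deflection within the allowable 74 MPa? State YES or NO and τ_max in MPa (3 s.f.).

(a) 25 coils; (b) YES, τ_max = 65.0 MPa

N_a = Gd⁴/(8D³k) = (75.9×10³)(11.3⁴)/(8·59.0³·30) = 25.11 → N_a = 25
Actual rate k = Gd⁴/(8D³·25) = 30.128 N/mm
Working load F = kδ = 30.128·16 = 482.05 N
C = 59.0/11.3 = 5.2212; K_W = (4C−1)/(4C−4)+0.615/C = 1.2955
τ_max = K_W·8FD/(πd³) = 1.2955·50.193 = 65.024 MPa
τ_max ≤ 74 MPa → acceptable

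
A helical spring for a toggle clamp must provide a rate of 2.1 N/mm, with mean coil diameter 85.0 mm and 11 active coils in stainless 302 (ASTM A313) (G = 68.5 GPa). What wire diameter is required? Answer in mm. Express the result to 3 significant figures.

6.38 mm

d = (8D³N_a·k / G)^(1/4) = (8·85.0³·11·2.1 / (68.5×10³))^0.25
  = (1656.8)^0.25 = 6.3799 mm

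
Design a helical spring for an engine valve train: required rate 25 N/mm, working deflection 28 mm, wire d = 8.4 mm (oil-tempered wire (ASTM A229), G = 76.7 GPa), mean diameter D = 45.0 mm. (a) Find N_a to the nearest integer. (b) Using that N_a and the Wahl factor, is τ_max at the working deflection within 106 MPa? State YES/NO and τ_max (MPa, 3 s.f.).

(a) 21 coils; (b) NO, τ_max = 174 MPa

N_a = Gd⁴/(8D³k) = (76.7×10³)(8.4⁴)/(8·45.0³·25) = 20.95 → N_a = 21
Actual rate k = Gd⁴/(8D³·21) = 24.944 N/mm
Working load F = kδ = 24.944·28 = 698.43 N
C = 45.0/8.4 = 5.3571; K_W = (4C−1)/(4C−4)+0.615/C = 1.2869
τ_max = K_W·8FD/(πd³) = 1.2869·135.03 = 173.78 MPa
τ_max > 106 MPa → exceeds allowable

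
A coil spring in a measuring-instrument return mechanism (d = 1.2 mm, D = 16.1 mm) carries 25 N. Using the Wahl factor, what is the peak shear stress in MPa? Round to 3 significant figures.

656 MPa

Spring index C = D/d = 16.1/1.2 = 13.4167
K_W = (4C−1)/(4C−4) + 0.615/C = 52.667/49.667 + 0.0458 = 1.1062
τ₀ = 8FD/(πd³) = 8·25·16.1/(π·1.2³) = 3220/5.4287 = 593.15 MPa
τ_max = K·τ₀ = 1.1062 × 593.15 = 656.16 MPa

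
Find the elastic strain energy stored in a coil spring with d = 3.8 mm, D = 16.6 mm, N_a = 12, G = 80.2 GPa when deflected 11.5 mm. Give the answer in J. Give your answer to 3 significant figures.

2.52 J

k = Gd⁴/(8D³N_a) = (80.2×10³)(3.8⁴)/(8·16.6³·12) = 38.081 N/mm
U = ½kδ² = 0.5 × 38.081 × 11.5² = 2518.1 N·mm = 2.5181 J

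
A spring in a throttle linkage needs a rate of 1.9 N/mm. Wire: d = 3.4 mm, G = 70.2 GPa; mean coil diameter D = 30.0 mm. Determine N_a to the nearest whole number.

N_a = Gd⁴/(8D³k) = (70.2×10³ × 3.4⁴)/(8 × 30.0³ × 1.9)
    = 9.38108e+06 / 410400 = 22.86 → 23 coils

23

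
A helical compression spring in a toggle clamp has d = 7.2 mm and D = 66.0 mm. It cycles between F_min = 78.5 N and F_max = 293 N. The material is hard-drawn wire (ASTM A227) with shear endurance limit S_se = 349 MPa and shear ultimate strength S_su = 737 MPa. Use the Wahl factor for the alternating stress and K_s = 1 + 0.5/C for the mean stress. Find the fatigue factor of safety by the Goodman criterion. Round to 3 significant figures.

C = D/d = 66.0/7.2 = 9.1667; K_W = (4C−1)/(4C−4)+0.615/C = 1.1589; K_s = 1+0.5/C = 1.0545
F_a = (F_max−F_min)/2 = 107.25 N; F_m = (F_max+F_min)/2 = 185.75 N
τ_a = K_W·8F_aD/(πd³) = 1.1589 × 48.293 = 55.968 MPa
τ_m = K_s·8F_mD/(πd³) = 1.0545 × 83.64 = 88.202 MPa
Goodman: 1/n_f = τ_a/S_se + τ_m/S_su = 55.968/349 + 88.202/737 = 0.16037 + 0.11968 = 0.28004
n_f = 1/0.28004 = 3.571

3.57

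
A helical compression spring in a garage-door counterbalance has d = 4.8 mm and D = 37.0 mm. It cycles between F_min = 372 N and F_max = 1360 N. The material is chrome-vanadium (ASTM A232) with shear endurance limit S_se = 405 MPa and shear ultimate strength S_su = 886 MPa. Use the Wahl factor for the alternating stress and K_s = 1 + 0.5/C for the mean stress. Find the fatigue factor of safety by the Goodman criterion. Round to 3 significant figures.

C = D/d = 37.0/4.8 = 7.7083; K_W = (4C−1)/(4C−4)+0.615/C = 1.1916; K_s = 1+0.5/C = 1.0649
F_a = (F_max−F_min)/2 = 494 N; F_m = (F_max+F_min)/2 = 866 N
τ_a = K_W·8F_aD/(πd³) = 1.1916 × 420.87 = 501.5 MPa
τ_m = K_s·8F_mD/(πd³) = 1.0649 × 737.8 = 785.65 MPa
Goodman: 1/n_f = τ_a/S_se + τ_m/S_su = 501.5/405 + 785.65/886 = 1.23827 + 0.88674 = 2.125
n_f = 1/2.125 = 0.4706

0.471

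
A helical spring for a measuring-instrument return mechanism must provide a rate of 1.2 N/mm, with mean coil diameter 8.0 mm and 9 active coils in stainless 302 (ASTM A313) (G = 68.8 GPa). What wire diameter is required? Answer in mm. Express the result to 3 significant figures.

0.895 mm

d = (8D³N_a·k / G)^(1/4) = (8·8.0³·9·1.2 / (68.8×10³))^0.25
  = (0.64298)^0.25 = 0.8955 mm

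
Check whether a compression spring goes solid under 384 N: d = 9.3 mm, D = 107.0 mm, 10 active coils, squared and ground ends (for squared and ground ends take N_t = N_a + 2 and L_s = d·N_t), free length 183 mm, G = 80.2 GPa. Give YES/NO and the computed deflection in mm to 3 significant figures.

NO, δ = 62.7 mm

k = Gd⁴/(8D³N_a) = (80.2×10³)(9.3⁴)/(8·107.0³·10) = 6.1216 N/mm
N_t = 12; L_s = 9.3·12 = 111.6 mm; δ_solid = L₀ − L_s = 183 − 111.6 = 71.4 mm
δ = F/k = 384/6.1216 = 62.729 mm
δ < δ_solid → spring does not go solid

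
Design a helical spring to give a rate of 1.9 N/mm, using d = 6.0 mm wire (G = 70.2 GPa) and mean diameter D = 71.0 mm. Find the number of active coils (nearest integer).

N_a = Gd⁴/(8D³k) = (70.2×10³ × 6.0⁴)/(8 × 71.0³ × 1.9)
    = 9.09792e+07 / 5.44025e+06 = 16.72 → 17 coils

17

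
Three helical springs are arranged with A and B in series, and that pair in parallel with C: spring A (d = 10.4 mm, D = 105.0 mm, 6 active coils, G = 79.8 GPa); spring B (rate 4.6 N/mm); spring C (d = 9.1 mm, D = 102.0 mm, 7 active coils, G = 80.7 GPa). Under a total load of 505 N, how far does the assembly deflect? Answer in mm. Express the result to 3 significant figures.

39.1 mm

k_A = Gd⁴/(8D³N_a) = (79.8×10³)(10.4⁴)/(8·105.0³·6) = 16.801 N/mm
k_C = Gd⁴/(8D³N_a) = (80.7×10³)(9.1⁴)/(8·102.0³·7) = 9.3122 N/mm
Springs A,B series: k_AB = 1/(1/16.801+1/4.6) = 3.6112 N/mm; parallel with C: k_eq = 3.6112+9.3122 = 12.923 N/mm
δ = F/k_eq = 505/12.923 = 39.076 mm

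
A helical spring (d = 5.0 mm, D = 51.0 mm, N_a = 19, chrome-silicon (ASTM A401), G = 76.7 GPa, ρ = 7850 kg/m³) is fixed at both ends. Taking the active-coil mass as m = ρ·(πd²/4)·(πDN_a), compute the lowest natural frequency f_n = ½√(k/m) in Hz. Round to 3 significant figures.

k = Gd⁴/(8D³N_a) = (76.7×10³)(5.0⁴)/(8·51.0³·19) = 2.3775 N/mm = 2377.5 N/m
Wire length L = πDN_a = π·51.0·19 = 3044.2 mm
m = ρ·(πd²/4)·L = 7850 × 19.635×10⁻⁶ m² × 3.0442 m = 0.46922 kg
f_n = ½√(k/m) = 0.5·√(2377.5/0.46922) = 0.5·√(5067) = 35.591 Hz

35.6 Hz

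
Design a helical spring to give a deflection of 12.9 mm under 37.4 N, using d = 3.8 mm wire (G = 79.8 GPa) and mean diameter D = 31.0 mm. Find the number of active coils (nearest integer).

24

Required rate k = F/δ = 37.4/12.9 = 2.8992 N/mm
N_a = Gd⁴/(8D³k) = (79.8×10³ × 3.8⁴)/(8 × 31.0³ × 2.8992)
    = 1.66394e+07 / 690966 = 24.08 → 24 coils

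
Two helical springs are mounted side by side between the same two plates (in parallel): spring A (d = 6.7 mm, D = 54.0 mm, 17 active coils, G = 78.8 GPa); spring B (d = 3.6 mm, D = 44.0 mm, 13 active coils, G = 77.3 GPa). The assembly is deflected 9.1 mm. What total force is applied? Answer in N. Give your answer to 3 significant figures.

k_A = Gd⁴/(8D³N_a) = (78.8×10³)(6.7⁴)/(8·54.0³·17) = 7.4149 N/mm
k_B = Gd⁴/(8D³N_a) = (77.3×10³)(3.6⁴)/(8·44.0³·13) = 1.4655 N/mm
Parallel: k_eq = 7.4149 + 1.4655 = 8.8804 N/mm
F = k_eq·δ = 8.8804·9.1 = 80.812 N

80.8 N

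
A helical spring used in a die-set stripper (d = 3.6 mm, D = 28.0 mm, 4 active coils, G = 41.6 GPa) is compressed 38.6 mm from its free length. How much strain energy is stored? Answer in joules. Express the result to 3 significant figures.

7.41 J

k = Gd⁴/(8D³N_a) = (41.6×10³)(3.6⁴)/(8·28.0³·4) = 9.9467 N/mm
U = ½kδ² = 0.5 × 9.9467 × 38.6² = 7410.1 N·mm = 7.4101 J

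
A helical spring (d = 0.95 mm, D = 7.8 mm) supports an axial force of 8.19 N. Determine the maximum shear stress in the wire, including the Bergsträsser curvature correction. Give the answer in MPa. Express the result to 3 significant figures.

Spring index C = D/d = 7.8/0.95 = 8.2105
K_B = (4C+2)/(4C−3) = 34.842/29.842 = 1.1675
τ₀ = 8FD/(πd³) = 8·8.19·7.8/(π·0.95³) = 511.056/2.6935 = 189.74 MPa
τ_max = K·τ₀ = 1.1675 × 189.74 = 221.52 MPa

222 MPa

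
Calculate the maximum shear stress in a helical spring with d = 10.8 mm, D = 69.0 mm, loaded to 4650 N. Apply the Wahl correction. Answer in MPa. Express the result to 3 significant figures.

801 MPa

Spring index C = D/d = 69.0/10.8 = 6.3889
K_W = (4C−1)/(4C−4) + 0.615/C = 24.556/21.556 + 0.0963 = 1.2354
τ₀ = 8FD/(πd³) = 8·4650·69.0/(π·10.8³) = 2.5668e+06/3957.5 = 648.59 MPa
τ_max = K·τ₀ = 1.2354 × 648.59 = 801.29 MPa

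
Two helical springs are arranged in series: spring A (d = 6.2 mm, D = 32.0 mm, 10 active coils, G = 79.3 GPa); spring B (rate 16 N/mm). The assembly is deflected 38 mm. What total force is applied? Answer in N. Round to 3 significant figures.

k_A = Gd⁴/(8D³N_a) = (79.3×10³)(6.2⁴)/(8·32.0³·10) = 44.699 N/mm
Series: 1/k_eq = 1/44.699 + 1/16 = 0.084872; k_eq = 11.782 N/mm
F = k_eq·δ = 11.782·38 = 447.73 N

448 N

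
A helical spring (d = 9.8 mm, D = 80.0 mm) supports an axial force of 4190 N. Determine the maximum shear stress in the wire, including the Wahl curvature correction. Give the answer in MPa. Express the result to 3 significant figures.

Spring index C = D/d = 80.0/9.8 = 8.1633
K_W = (4C−1)/(4C−4) + 0.615/C = 31.653/28.653 + 0.0753 = 1.1800
τ₀ = 8FD/(πd³) = 8·4190·80.0/(π·9.8³) = 2.6816e+06/2956.8 = 906.91 MPa
τ_max = K·τ₀ = 1.1800 × 906.91 = 1070.2 MPa

1070 MPa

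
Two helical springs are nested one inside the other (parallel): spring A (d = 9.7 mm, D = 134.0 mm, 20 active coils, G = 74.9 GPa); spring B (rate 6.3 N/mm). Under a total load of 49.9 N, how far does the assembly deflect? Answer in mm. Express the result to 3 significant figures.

k_A = Gd⁴/(8D³N_a) = (74.9×10³)(9.7⁴)/(8·134.0³·20) = 1.7224 N/mm
Parallel: k_eq = 1.7224 + 6.3 = 8.0224 N/mm
δ = F/k_eq = 49.9/8.0224 = 6.2201 mm

6.22 mm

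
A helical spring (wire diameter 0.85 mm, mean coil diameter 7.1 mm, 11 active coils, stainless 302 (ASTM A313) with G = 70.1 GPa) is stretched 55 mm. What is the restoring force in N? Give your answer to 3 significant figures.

63.9 N

k = Gd⁴/(8D³N_a) = (70.1×10³)(0.85⁴)/(8·7.1³·11) = 1.1618 N/mm
F = k·δ = 1.1618 × 55 = 63.9 N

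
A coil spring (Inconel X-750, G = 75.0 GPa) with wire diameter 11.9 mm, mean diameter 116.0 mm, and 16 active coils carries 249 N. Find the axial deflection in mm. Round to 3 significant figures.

33.1 mm

k = Gd⁴/(8D³N_a) = (75.0×10³)(11.9⁴)/(8·116.0³·16) = 7.5277 N/mm
δ = F/k = 249 / 7.5277 = 33.078 mm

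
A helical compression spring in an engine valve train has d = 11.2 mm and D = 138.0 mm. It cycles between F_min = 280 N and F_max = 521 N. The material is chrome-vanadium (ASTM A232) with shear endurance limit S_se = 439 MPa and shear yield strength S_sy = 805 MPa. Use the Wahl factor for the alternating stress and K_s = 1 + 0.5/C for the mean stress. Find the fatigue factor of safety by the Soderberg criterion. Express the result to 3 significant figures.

4.85

C = D/d = 138.0/11.2 = 12.3214; K_W = (4C−1)/(4C−4)+0.615/C = 1.1162; K_s = 1+0.5/C = 1.0406
F_a = (F_max−F_min)/2 = 120.5 N; F_m = (F_max+F_min)/2 = 400.5 N
τ_a = K_W·8F_aD/(πd³) = 1.1162 × 30.141 = 33.642 MPa
τ_m = K_s·8F_mD/(πd³) = 1.0406 × 100.18 = 104.24 MPa
Soderberg: 1/n_f = τ_a/S_se + τ_m/S_sy = 33.642/439 + 104.24/805 = 0.07663 + 0.12949 = 0.20613
n_f = 1/0.20613 = 4.851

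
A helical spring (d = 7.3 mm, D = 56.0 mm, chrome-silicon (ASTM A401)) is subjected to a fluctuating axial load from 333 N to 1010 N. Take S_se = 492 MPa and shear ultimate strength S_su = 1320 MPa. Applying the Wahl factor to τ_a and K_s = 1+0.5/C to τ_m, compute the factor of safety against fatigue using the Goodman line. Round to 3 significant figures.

2.00

C = D/d = 56.0/7.3 = 7.6712; K_W = (4C−1)/(4C−4)+0.615/C = 1.1926; K_s = 1+0.5/C = 1.0652
F_a = (F_max−F_min)/2 = 338.5 N; F_m = (F_max+F_min)/2 = 671.5 N
τ_a = K_W·8F_aD/(πd³) = 1.1926 × 124.08 = 147.98 MPa
τ_m = K_s·8F_mD/(πd³) = 1.0652 × 246.15 = 262.2 MPa
Goodman: 1/n_f = τ_a/S_se + τ_m/S_su = 147.98/492 + 262.2/1320 = 0.30078 + 0.19863 = 0.49941
n_f = 1/0.49941 = 2.002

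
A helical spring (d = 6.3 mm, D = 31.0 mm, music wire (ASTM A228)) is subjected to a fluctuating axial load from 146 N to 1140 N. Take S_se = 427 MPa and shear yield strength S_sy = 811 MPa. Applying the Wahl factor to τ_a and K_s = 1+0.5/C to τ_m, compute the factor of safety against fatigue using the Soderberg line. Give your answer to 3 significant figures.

1.32

C = D/d = 31.0/6.3 = 4.9206; K_W = (4C−1)/(4C−4)+0.615/C = 1.3163; K_s = 1+0.5/C = 1.1016
F_a = (F_max−F_min)/2 = 497 N; F_m = (F_max+F_min)/2 = 643 N
τ_a = K_W·8F_aD/(πd³) = 1.3163 × 156.9 = 206.53 MPa
τ_m = K_s·8F_mD/(πd³) = 1.1016 × 203 = 223.62 MPa
Soderberg: 1/n_f = τ_a/S_se + τ_m/S_sy = 206.53/427 + 223.62/811 = 0.48368 + 0.27574 = 0.75942
n_f = 1/0.75942 = 1.317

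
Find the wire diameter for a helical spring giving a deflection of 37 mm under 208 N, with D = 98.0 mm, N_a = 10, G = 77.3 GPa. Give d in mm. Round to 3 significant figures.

8.60 mm

Required rate k = F/δ = 208/37 = 5.6216 N/mm
d = (8D³N_a·k / G)^(1/4) = (8·98.0³·10·5.6216 / (77.3×10³))^0.25
  = (5475.8)^0.25 = 8.6023 mm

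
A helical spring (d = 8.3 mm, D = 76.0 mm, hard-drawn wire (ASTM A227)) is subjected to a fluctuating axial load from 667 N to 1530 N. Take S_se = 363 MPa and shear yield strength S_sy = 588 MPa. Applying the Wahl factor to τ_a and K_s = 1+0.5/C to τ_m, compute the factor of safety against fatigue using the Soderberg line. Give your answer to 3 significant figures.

0.882

C = D/d = 76.0/8.3 = 9.1566; K_W = (4C−1)/(4C−4)+0.615/C = 1.1591; K_s = 1+0.5/C = 1.0546
F_a = (F_max−F_min)/2 = 431.5 N; F_m = (F_max+F_min)/2 = 1098.5 N
τ_a = K_W·8F_aD/(πd³) = 1.1591 × 146.05 = 169.29 MPa
τ_m = K_s·8F_mD/(πd³) = 1.0546 × 371.81 = 392.11 MPa
Soderberg: 1/n_f = τ_a/S_se + τ_m/S_sy = 169.29/363 + 392.11/588 = 0.46636 + 0.66686 = 1.1332
n_f = 1/1.1332 = 0.8824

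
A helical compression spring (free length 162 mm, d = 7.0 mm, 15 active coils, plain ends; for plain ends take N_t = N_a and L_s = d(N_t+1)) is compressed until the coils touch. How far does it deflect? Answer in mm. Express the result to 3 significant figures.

50.0 mm

N_t = 15; L_s = 7.0·16 = 112 mm
δ_solid = L₀ − L_s = 162 − 112 = 50 mm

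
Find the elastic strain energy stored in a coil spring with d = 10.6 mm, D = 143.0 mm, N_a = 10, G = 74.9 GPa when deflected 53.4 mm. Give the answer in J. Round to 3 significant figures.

5.76 J

k = Gd⁴/(8D³N_a) = (74.9×10³)(10.6⁴)/(8·143.0³·10) = 4.0421 N/mm
U = ½kδ² = 0.5 × 4.0421 × 53.4² = 5763.1 N·mm = 5.7631 J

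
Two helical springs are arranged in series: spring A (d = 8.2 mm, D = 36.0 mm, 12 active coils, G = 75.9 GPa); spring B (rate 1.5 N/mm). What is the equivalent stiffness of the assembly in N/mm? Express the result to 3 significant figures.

1.47 N/mm

k_A = Gd⁴/(8D³N_a) = (75.9×10³)(8.2⁴)/(8·36.0³·12) = 76.616 N/mm
Series: 1/k_eq = 1/76.616 + 1/1.5 = 0.67972; k_eq = 1.4712 N/mm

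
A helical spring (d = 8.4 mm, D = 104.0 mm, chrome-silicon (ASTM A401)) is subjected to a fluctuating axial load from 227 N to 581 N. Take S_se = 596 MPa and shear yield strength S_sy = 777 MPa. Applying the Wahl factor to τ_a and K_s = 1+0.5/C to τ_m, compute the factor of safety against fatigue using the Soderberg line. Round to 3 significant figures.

C = D/d = 104.0/8.4 = 12.3810; K_W = (4C−1)/(4C−4)+0.615/C = 1.1156; K_s = 1+0.5/C = 1.0404
F_a = (F_max−F_min)/2 = 177 N; F_m = (F_max+F_min)/2 = 404 N
τ_a = K_W·8F_aD/(πd³) = 1.1156 × 79.088 = 88.228 MPa
τ_m = K_s·8F_mD/(πd³) = 1.0404 × 180.52 = 187.81 MPa
Soderberg: 1/n_f = τ_a/S_se + τ_m/S_sy = 88.228/596 + 187.81/777 = 0.14803 + 0.24171 = 0.38974
n_f = 1/0.38974 = 2.566

2.57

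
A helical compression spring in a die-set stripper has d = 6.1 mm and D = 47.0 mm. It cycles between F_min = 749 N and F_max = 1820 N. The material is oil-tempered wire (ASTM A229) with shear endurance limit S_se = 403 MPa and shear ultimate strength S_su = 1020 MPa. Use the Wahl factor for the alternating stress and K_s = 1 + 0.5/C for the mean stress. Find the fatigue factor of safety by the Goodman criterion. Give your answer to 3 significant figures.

C = D/d = 47.0/6.1 = 7.7049; K_W = (4C−1)/(4C−4)+0.615/C = 1.1917; K_s = 1+0.5/C = 1.0649
F_a = (F_max−F_min)/2 = 535.5 N; F_m = (F_max+F_min)/2 = 1284.5 N
τ_a = K_W·8F_aD/(πd³) = 1.1917 × 282.36 = 336.49 MPa
τ_m = K_s·8F_mD/(πd³) = 1.0649 × 677.3 = 721.25 MPa
Goodman: 1/n_f = τ_a/S_se + τ_m/S_su = 336.49/403 + 721.25/1020 = 0.83495 + 0.70711 = 1.5421
n_f = 1/1.5421 = 0.6485

0.648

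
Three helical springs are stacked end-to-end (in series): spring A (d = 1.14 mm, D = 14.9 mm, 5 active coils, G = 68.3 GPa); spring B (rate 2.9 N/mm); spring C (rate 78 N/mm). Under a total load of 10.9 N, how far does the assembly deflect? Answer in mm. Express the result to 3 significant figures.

16.4 mm

k_A = Gd⁴/(8D³N_a) = (68.3×10³)(1.14⁴)/(8·14.9³·5) = 0.87181 N/mm
Series: 1/k_eq = 1/0.87181 + 1/2.9 + 1/78 = 1.5047; k_eq = 0.66459 N/mm
δ = F/k_eq = 10.9/0.66459 = 16.401 mm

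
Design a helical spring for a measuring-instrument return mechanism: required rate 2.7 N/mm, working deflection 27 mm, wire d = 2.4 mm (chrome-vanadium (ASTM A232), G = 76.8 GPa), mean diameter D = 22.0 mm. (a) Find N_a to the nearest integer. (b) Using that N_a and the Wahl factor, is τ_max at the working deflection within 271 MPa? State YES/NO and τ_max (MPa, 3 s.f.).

(a) 11 coils; (b) NO, τ_max = 345 MPa

N_a = Gd⁴/(8D³k) = (76.8×10³)(2.4⁴)/(8·22.0³·2.7) = 11.08 → N_a = 11
Actual rate k = Gd⁴/(8D³·11) = 2.7193 N/mm
Working load F = kδ = 2.7193·27 = 73.421 N
C = 22.0/2.4 = 9.1667; K_W = (4C−1)/(4C−4)+0.615/C = 1.1589
τ_max = K_W·8FD/(πd³) = 1.1589·297.54 = 344.83 MPa
τ_max > 271 MPa → exceeds allowable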